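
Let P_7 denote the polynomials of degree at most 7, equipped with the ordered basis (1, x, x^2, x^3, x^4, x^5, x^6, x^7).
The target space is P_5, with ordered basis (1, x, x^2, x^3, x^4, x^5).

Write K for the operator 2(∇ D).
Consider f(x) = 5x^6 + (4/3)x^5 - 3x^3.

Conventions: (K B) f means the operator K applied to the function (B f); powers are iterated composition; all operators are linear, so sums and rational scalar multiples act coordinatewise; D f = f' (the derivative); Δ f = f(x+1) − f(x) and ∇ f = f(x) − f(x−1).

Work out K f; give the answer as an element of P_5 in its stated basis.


g(x) = 300x^4 - (1640/3)x^3 + 520x^2 - (848/3)x + 194/3

D f = 30x^5 + (20/3)x^4 - 9x^2
∇ D f = 150x^4 - (820/3)x^3 + 260x^2 - (424/3)x + 97/3
(2(∇ D)) f = 300x^4 - (1640/3)x^3 + 520x^2 - (848/3)x + 194/3


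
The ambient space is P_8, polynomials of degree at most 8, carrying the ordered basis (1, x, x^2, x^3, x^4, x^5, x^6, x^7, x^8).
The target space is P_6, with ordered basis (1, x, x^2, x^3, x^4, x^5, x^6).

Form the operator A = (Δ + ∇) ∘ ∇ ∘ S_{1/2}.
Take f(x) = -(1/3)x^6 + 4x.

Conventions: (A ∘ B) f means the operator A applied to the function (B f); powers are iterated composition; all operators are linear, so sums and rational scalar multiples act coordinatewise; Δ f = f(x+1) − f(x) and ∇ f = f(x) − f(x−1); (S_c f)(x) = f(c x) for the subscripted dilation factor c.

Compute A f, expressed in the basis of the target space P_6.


S_{1/2} f = -(1/192)x^6 + 2x
∇ S_{1/2} f = -(1/32)x^5 + (5/64)x^4 - (5/48)x^3 + (5/64)x^2 - (1/32)x + 385/192
Δ ∇ S_{1/2} f = -(5/32)x^4 - (5/32)x^2 - 1/96
∇ ∇ S_{1/2} f = -(5/32)x^4 + (5/8)x^3 - (35/32)x^2 + (15/16)x - 31/96
(Δ + ∇) ∇ S_{1/2} f = -(5/16)x^4 + (5/8)x^3 - (5/4)x^2 + (15/16)x - 1/3

the result is g(x) = -(5/16)x^4 + (5/8)x^3 - (5/4)x^2 + (15/16)x - 1/3


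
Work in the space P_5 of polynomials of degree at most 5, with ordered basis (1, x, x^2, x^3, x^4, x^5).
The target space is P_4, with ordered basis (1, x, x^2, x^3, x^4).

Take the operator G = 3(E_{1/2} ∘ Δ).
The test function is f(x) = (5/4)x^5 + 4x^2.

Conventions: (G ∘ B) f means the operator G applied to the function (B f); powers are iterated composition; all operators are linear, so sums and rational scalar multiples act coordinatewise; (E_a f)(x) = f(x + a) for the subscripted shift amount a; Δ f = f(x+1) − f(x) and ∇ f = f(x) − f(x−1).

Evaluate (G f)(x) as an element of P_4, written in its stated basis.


Δ f = (25/4)x^4 + (25/2)x^3 + (25/2)x^2 + (57/4)x + 21/4
E_{1/2} Δ f = (25/4)x^4 + 25x^3 + (325/8)x^2 + (157/4)x + 1117/64
(3(E_{1/2} ∘ Δ)) f = (75/4)x^4 + 75x^3 + (975/8)x^2 + (471/4)x + 3351/64

the result is g(x) = (75/4)x^4 + 75x^3 + (975/8)x^2 + (471/4)x + 3351/64


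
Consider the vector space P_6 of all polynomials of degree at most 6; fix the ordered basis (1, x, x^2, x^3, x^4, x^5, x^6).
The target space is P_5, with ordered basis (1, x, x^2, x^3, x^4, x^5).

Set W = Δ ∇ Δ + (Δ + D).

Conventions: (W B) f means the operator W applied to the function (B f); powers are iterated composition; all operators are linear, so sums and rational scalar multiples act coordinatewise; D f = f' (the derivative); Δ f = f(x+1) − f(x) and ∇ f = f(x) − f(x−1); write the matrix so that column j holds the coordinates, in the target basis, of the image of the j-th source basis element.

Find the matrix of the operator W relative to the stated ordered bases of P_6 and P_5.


image of 1: 0
image of x: 2
image of x^2: 4x + 1
image of x^3: 6x^2 + 3x + 7
image of x^4: 8x^3 + 6x^2 + 28x + 13
image of x^5: 10x^4 + 10x^3 + 70x^2 + 65x + 31
image of x^6: 12x^5 + 15x^4 + 140x^3 + 195x^2 + 186x + 61
each image's coordinates form column j of the matrix

the matrix is [[0, 2, 1, 7, 13, 31, 61]; [0, 0, 4, 3, 28, 65, 186]; [0, 0, 0, 6, 6, 70, 195]; [0, 0, 0, 0, 8, 10, 140]; [0, 0, 0, 0, 0, 10, 15]; [0, 0, 0, 0, 0, 0, 12]] (rows listed top to bottom)


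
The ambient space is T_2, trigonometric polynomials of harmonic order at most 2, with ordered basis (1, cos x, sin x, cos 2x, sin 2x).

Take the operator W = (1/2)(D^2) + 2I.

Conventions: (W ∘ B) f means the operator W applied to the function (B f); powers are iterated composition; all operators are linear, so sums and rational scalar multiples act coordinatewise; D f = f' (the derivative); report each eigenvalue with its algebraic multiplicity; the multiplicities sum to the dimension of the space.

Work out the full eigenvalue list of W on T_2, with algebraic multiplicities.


λ = 0 (multiplicity 2), λ = 3/2 (multiplicity 2), λ = 2 (multiplicity 1)

image of 1: 2
image of cos x: (3/2)cos x
image of sin x: (3/2)sin x
image of cos 2x: 0
image of sin 2x: 0
the matrix is diagonal; its diagonal is (2, 3/2, 3/2, 0, 0)
for a triangular matrix the eigenvalues are the diagonal entries, with algebraic multiplicity their repetition count


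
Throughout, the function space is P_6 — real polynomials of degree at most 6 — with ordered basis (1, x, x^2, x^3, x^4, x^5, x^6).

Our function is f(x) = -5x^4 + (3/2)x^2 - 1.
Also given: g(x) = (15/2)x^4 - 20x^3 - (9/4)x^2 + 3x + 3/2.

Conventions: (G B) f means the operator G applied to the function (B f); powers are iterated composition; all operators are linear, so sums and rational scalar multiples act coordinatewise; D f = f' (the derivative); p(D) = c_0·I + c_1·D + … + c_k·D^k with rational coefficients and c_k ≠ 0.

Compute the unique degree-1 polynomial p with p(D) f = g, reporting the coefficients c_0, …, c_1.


c_0 = -3/2, c_1 = 1

D^0 f = -5x^4 + (3/2)x^2 - 1
D^1 f = -20x^3 + 3x
matching coefficients of g against c_0 f + c_1 Df + … from the top degree down determines the c_i
solution: c_0 = -3/2, c_1 = 1


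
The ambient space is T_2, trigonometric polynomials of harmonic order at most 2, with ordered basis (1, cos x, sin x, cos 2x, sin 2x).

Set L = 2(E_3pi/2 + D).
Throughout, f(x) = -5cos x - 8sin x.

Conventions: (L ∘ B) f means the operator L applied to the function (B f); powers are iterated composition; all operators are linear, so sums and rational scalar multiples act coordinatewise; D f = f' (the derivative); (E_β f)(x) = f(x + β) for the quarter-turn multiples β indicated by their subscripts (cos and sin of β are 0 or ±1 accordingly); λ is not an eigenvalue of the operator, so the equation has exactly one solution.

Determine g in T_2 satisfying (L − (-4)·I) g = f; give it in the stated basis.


the result is g(x) = -(5/4)cos x - 2sin x

write g with unknown coordinates in the stated basis and equate coefficients in (L − (-4)·I) g = f
solving from the highest basis element down gives g = -(5/4)cos x - 2sin x
check: L g = 0
so L g − (-4)·g = -5cos x - 8sin x = f ✓


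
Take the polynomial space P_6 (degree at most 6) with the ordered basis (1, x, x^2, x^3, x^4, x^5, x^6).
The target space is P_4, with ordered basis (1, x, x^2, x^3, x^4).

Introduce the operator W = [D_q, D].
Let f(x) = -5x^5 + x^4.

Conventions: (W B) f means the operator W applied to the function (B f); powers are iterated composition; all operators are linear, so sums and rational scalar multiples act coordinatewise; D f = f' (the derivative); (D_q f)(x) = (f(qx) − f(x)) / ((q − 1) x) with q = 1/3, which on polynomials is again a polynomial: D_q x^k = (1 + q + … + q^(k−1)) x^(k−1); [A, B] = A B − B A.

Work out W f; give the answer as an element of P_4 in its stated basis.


the result is g(x) = -(580/81)x^3 + (4/3)x^2

D f = -25x^4 + 4x^3
D_q D f = -(1000/27)x^3 + (52/9)x^2
D_q f = -(605/81)x^4 + (40/27)x^3
D D_q f = -(2420/81)x^3 + (40/9)x^2
[D_q, D] f = -(580/81)x^3 + (4/3)x^2


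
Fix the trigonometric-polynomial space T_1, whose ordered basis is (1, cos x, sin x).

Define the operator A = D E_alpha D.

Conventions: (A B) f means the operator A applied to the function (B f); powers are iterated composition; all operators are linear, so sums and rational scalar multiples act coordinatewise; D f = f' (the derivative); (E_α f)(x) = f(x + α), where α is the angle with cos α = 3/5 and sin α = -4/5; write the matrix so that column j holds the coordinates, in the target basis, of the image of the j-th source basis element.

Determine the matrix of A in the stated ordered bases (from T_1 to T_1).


the matrix is [[0, 0, 0]; [0, -3/5, 4/5]; [0, -4/5, -3/5]] (rows listed top to bottom)

image of 1: 0
image of cos x: -(3/5)cos x - (4/5)sin x
image of sin x: (4/5)cos x - (3/5)sin x
each image's coordinates form column j of the matrix


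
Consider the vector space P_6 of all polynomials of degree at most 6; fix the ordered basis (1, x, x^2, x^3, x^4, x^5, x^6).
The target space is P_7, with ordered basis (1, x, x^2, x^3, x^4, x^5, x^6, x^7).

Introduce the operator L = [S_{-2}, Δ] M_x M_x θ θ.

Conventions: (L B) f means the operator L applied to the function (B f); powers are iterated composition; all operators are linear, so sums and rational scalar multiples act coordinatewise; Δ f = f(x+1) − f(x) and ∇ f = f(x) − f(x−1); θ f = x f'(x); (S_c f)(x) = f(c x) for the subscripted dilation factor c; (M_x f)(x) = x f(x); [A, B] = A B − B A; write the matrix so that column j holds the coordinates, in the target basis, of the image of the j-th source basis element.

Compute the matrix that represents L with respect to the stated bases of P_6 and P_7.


the matrix is [[0, 9, -60, 297, -1008, 3225, -9180]; [0, 18, -288, 1350, -6336, 22050, -74304]; [0, 36, -288, 3240, -14400, 69300, -254016]; [0, 0, -384, 2160, -23040, 105000, -532224]; [0, 0, 0, 2160, -11520, 126000, -604800]; [0, 0, 0, 0, -9216, 50400, -580608]; [0, 0, 0, 0, 0, 33600, -193536]; [0, 0, 0, 0, 0, 0, -110592]] (rows listed top to bottom)

image of 1: 0
image of x: 36x^2 + 18x + 9
image of x^2: -384x^3 - 288x^2 - 288x - 60
image of x^3: 2160x^4 + 2160x^3 + 3240x^2 + 1350x + 297
image of x^4: -9216x^5 - 11520x^4 - 23040x^3 - 14400x^2 - 6336x - 1008
image of x^5: 33600x^6 + 50400x^5 + 126000x^4 + 105000x^3 + 69300x^2 + 22050x + 3225
image of x^6: -110592x^7 - 193536x^6 - 580608x^5 - 604800x^4 - 532224x^3 - 254016x^2 - 74304x - 9180
each image's coordinates form column j of the matrix


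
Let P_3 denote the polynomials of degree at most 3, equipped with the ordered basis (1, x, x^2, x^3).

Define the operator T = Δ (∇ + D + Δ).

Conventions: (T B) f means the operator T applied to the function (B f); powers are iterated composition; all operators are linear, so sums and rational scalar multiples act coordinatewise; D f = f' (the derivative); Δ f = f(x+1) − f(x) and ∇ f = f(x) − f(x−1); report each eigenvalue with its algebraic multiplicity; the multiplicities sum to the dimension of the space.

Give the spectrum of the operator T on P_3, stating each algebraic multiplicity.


image of 1: 0
image of x: 0
image of x^2: 6
image of x^3: 18x + 9
the matrix is upper triangular; its diagonal is (0, 0, 0, 0)
for a triangular matrix the eigenvalues are the diagonal entries, with algebraic multiplicity their repetition count

λ = 0 (multiplicity 4)


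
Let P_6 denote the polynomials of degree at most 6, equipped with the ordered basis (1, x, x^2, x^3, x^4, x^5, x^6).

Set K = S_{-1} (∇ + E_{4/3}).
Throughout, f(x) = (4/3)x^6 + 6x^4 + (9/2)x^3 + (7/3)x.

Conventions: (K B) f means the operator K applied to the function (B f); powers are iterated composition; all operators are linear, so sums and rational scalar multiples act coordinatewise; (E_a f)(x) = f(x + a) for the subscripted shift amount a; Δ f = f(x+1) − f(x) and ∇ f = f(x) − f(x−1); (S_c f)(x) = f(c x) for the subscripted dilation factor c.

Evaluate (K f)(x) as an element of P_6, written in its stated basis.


the image equals g(x) = (4/3)x^6 - (56/3)x^5 + (194/9)x^4 - (24361/162)x^3 + (16639/162)x^2 - (65821/486)x + 173789/4374

∇ f = 8x^5 - 20x^4 + (152/3)x^3 - (85/2)x^2 + (37/2)x - 1/2
E_{4/3} f = (4/3)x^6 + (32/3)x^5 + (374/9)x^4 + (16153/162)x^3 + (11762/81)x^2 + (28415/243)x + 87988/2187
(∇ + E_{4/3}) f = (4/3)x^6 + (56/3)x^5 + (194/9)x^4 + (24361/162)x^3 + (16639/162)x^2 + (65821/486)x + 173789/4374
S_{-1} (∇ + E_{4/3}) f = (4/3)x^6 - (56/3)x^5 + (194/9)x^4 - (24361/162)x^3 + (16639/162)x^2 - (65821/486)x + 173789/4374


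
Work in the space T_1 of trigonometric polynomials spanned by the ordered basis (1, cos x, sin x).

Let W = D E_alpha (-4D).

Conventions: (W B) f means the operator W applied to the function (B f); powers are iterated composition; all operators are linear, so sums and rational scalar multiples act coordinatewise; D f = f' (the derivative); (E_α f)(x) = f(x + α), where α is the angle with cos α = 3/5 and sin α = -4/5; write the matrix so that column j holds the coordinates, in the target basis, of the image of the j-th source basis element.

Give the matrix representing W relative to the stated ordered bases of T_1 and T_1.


the matrix is [[0, 0, 0]; [0, 12/5, -16/5]; [0, 16/5, 12/5]] (rows listed top to bottom)

image of 1: 0
image of cos x: (12/5)cos x + (16/5)sin x
image of sin x: -(16/5)cos x + (12/5)sin x
each image's coordinates form column j of the matrix


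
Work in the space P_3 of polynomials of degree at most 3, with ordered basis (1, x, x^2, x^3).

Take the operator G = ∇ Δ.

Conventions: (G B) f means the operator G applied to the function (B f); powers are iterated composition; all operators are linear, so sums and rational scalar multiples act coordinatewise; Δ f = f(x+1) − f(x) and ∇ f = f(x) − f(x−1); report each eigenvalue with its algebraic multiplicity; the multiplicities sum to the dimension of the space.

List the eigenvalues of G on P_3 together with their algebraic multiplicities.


λ = 0 (multiplicity 4)

image of 1: 0
image of x: 0
image of x^2: 2
image of x^3: 6x
the matrix is upper triangular; its diagonal is (0, 0, 0, 0)
for a triangular matrix the eigenvalues are the diagonal entries, with algebraic multiplicity their repetition count


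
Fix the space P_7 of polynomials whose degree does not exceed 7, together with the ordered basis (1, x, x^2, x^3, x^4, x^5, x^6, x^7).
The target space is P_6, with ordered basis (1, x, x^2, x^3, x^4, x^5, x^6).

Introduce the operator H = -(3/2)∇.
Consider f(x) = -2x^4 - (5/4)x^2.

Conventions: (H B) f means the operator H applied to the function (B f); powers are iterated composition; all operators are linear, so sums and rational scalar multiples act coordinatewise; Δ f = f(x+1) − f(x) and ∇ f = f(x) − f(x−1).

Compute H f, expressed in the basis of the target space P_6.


∇ f = -8x^3 + 12x^2 - (21/2)x + 13/4
(-(3/2)∇) f = 12x^3 - 18x^2 + (63/4)x - 39/8

the result is g(x) = 12x^3 - 18x^2 + (63/4)x - 39/8


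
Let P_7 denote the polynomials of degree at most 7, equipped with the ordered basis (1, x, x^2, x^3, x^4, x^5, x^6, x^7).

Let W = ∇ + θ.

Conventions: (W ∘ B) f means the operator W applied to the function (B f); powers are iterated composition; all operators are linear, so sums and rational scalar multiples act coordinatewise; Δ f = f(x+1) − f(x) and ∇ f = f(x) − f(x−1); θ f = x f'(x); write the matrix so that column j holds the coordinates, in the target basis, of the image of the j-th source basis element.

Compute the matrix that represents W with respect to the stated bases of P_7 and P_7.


image of 1: 0
image of x: x + 1
image of x^2: 2x^2 + 2x - 1
image of x^3: 3x^3 + 3x^2 - 3x + 1
image of x^4: 4x^4 + 4x^3 - 6x^2 + 4x - 1
image of x^5: 5x^5 + 5x^4 - 10x^3 + 10x^2 - 5x + 1
image of x^6: 6x^6 + 6x^5 - 15x^4 + 20x^3 - 15x^2 + 6x - 1
image of x^7: 7x^7 + 7x^6 - 21x^5 + 35x^4 - 35x^3 + 21x^2 - 7x + 1
each image's coordinates form column j of the matrix

the matrix is [[0, 1, -1, 1, -1, 1, -1, 1]; [0, 1, 2, -3, 4, -5, 6, -7]; [0, 0, 2, 3, -6, 10, -15, 21]; [0, 0, 0, 3, 4, -10, 20, -35]; [0, 0, 0, 0, 4, 5, -15, 35]; [0, 0, 0, 0, 0, 5, 6, -21]; [0, 0, 0, 0, 0, 0, 6, 7]; [0, 0, 0, 0, 0, 0, 0, 7]] (rows listed top to bottom)


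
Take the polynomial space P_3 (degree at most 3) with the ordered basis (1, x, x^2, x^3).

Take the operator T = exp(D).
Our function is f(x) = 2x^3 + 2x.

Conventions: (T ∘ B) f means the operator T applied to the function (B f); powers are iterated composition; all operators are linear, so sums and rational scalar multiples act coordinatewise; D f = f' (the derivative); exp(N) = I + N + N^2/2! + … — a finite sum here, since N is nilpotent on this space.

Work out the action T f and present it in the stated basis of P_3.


the image equals g(x) = 2x^3 + 6x^2 + 8x + 4

order-1 term: 6x^2 + 2
order-2 term: 6x
order-3 term: 2
the series for exp(D) f terminates at order 3
exp(D) f = 2x^3 + 6x^2 + 8x + 4


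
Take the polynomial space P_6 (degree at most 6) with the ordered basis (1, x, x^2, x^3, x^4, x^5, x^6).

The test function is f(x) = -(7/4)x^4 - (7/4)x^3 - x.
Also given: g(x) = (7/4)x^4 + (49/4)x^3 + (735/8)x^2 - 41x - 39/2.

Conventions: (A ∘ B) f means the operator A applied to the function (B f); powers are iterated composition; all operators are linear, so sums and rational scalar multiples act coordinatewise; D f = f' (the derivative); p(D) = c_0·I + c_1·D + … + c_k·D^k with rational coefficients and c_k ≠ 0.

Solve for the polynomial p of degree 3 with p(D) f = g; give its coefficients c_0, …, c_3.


c_0 = -1, c_1 = -3/2, c_2 = -4, c_3 = 2

D^0 f = -(7/4)x^4 - (7/4)x^3 - x
D^1 f = -7x^3 - (21/4)x^2 - 1
D^2 f = -21x^2 - (21/2)x
D^3 f = -42x - 21/2
matching coefficients of g against c_0 f + c_1 Df + … from the top degree down determines the c_i
solution: c_0 = -1, c_1 = -3/2, c_2 = -4, c_3 = 2


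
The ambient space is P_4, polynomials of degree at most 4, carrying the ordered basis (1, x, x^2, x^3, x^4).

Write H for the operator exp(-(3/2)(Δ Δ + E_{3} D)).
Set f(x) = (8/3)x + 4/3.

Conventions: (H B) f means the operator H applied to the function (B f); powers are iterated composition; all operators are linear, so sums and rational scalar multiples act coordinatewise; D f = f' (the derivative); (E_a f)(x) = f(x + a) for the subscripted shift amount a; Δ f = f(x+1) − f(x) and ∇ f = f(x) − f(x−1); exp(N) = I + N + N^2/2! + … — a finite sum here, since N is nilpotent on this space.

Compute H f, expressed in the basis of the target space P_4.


order-1 term: -4
the series for exp(-(3/2)(Δ Δ + E_{3} D)) f terminates at order 1
exp(-(3/2)(Δ Δ + E_{3} D)) f = (8/3)x - 8/3

the image equals g(x) = (8/3)x - 8/3


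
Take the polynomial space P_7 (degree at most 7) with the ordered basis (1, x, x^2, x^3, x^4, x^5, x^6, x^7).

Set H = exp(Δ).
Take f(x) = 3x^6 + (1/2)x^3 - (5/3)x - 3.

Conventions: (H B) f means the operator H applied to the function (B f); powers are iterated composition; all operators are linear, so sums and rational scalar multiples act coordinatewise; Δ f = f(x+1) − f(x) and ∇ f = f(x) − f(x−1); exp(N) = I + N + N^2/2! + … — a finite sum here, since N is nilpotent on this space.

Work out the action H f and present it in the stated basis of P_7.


order-1 term: 18x^5 + 45x^4 + 60x^3 + (93/2)x^2 + (39/2)x + 11/6
order-2 term: 45x^4 + 180x^3 + 315x^2 + (543/2)x + 189/2
order-3 term: 60x^3 + 270x^2 + 450x + 541/2
order-4 term: 45x^2 + 180x + 195
order-5 term: 18x + 45
order-6 term: 3
the series for exp(Δ) f terminates at order 6
exp(Δ) f = 3x^6 + 18x^5 + 90x^4 + (601/2)x^3 + (1353/2)x^2 + (2812/3)x + 3641/6

the image equals g(x) = 3x^6 + 18x^5 + 90x^4 + (601/2)x^3 + (1353/2)x^2 + (2812/3)x + 3641/6


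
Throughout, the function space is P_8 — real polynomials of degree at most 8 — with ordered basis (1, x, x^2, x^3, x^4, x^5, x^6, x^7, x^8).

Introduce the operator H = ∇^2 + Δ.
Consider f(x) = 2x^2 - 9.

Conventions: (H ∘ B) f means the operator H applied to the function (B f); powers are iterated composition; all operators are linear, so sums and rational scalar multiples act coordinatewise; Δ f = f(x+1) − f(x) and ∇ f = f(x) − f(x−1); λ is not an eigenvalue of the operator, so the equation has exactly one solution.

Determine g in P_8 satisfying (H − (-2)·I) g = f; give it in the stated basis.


write g with unknown coordinates in the stated basis and equate coefficients in (H − (-2)·I) g = f
solving from the highest basis element down gives g = x^2 - x - 11/2
check: H g = 2x + 2
so H g − (-2)·g = 2x^2 - 9 = f ✓

the image equals g(x) = x^2 - x - 11/2


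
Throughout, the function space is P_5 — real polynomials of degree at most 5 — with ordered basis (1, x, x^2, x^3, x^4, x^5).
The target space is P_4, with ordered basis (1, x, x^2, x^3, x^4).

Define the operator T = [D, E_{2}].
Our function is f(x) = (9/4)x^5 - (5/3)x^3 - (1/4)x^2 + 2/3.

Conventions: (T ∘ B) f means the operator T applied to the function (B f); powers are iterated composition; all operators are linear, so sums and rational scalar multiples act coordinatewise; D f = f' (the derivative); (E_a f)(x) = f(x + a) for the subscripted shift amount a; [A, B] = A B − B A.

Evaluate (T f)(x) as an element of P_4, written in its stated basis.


E_{2} f = (9/4)x^5 + (45/2)x^4 + (265/3)x^3 + (679/4)x^2 + 159x + 175/3
D E_{2} f = (45/4)x^4 + 90x^3 + 265x^2 + (679/2)x + 159
D f = (45/4)x^4 - 5x^2 - (1/2)x
E_{2} D f = (45/4)x^4 + 90x^3 + 265x^2 + (679/2)x + 159
[D, E_{2}] f = 0

the image equals g(x) = 0


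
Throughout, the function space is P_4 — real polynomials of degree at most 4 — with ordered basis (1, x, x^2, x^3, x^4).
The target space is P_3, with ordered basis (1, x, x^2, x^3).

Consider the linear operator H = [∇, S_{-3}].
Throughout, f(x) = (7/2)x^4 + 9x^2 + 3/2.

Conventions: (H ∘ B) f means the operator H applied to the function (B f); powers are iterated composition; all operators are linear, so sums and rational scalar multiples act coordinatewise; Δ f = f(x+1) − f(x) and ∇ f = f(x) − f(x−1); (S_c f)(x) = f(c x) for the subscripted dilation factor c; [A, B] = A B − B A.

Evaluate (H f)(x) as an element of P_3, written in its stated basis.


S_{-3} f = (567/2)x^4 + 81x^2 + 3/2
∇ S_{-3} f = 1134x^3 - 1701x^2 + 1296x - 729/2
∇ f = 14x^3 - 21x^2 + 32x - 25/2
S_{-3} ∇ f = -378x^3 - 189x^2 - 96x - 25/2
[∇, S_{-3}] f = 1512x^3 - 1512x^2 + 1392x - 352

the result is g(x) = 1512x^3 - 1512x^2 + 1392x - 352


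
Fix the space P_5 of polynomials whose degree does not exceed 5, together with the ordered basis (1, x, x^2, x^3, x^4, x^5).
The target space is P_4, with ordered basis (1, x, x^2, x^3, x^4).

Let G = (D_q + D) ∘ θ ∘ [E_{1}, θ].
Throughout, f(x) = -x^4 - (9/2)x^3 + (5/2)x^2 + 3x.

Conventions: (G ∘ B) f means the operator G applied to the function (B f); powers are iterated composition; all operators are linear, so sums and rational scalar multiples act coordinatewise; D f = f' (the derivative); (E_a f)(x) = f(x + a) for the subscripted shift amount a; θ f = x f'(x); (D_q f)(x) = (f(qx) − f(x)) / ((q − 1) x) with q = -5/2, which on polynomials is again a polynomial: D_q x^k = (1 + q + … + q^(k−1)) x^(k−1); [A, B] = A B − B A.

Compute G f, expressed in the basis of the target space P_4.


g(x) = -93x^2 - (51/2)x - 68

θ f = -4x^4 - (27/2)x^3 + 5x^2 + 3x
E_{1} θ f = -4x^4 - (59/2)x^3 - (119/2)x^2 - (87/2)x - 19/2
E_{1} f = -x^4 - (17/2)x^3 - 17x^2 - (19/2)x
θ E_{1} f = -4x^4 - (51/2)x^3 - 34x^2 - (19/2)x
[E_{1}, θ] f = -4x^3 - (51/2)x^2 - 34x - 19/2
θ [E_{1}, θ] f = -12x^3 - 51x^2 - 34x
D_q θ [E_{1}, θ] f = -57x^2 + (153/2)x - 34
D θ [E_{1}, θ] f = -36x^2 - 102x - 34
(D_q + D) θ [E_{1}, θ] f = -93x^2 - (51/2)x - 68


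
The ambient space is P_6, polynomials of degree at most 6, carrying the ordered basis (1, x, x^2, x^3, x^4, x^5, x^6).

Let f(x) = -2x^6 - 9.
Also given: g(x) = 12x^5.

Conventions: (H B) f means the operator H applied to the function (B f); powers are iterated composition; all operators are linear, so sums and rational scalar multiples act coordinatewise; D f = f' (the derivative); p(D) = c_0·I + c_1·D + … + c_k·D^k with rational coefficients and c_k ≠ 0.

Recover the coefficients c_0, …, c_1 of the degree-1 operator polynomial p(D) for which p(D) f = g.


c_0 = 0, c_1 = -1

D^0 f = -2x^6 - 9
D^1 f = -12x^5
matching coefficients of g against c_0 f + c_1 Df + … from the top degree down determines the c_i
solution: c_0 = 0, c_1 = -1


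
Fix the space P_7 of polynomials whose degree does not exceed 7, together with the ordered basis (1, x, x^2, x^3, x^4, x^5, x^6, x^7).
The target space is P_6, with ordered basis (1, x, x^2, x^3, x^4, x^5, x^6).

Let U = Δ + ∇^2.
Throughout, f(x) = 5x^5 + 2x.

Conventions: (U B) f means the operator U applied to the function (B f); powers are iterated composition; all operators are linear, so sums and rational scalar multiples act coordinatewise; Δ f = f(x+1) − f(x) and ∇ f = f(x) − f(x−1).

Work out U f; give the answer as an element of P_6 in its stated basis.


g(x) = 25x^4 + 150x^3 - 250x^2 + 375x - 143

Δ f = 25x^4 + 50x^3 + 50x^2 + 25x + 7
∇ f = 25x^4 - 50x^3 + 50x^2 - 25x + 7
∇ ∇ f = 100x^3 - 300x^2 + 350x - 150
(Δ + ∇^2) f = 25x^4 + 150x^3 - 250x^2 + 375x - 143


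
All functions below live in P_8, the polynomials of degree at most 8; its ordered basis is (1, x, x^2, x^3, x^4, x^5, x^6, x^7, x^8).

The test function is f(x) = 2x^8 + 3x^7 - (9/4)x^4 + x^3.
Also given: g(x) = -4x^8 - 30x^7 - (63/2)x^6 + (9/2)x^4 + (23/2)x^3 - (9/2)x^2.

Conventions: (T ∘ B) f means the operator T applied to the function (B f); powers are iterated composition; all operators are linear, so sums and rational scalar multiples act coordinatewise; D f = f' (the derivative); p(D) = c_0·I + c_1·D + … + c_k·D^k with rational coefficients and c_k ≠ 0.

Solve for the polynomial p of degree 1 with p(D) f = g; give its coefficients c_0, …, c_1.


D^0 f = 2x^8 + 3x^7 - (9/4)x^4 + x^3
D^1 f = 16x^7 + 21x^6 - 9x^3 + 3x^2
matching coefficients of g against c_0 f + c_1 Df + … from the top degree down determines the c_i
solution: c_0 = -2, c_1 = -3/2

p(D) = -2·I − (3/2)·D, i.e. c_0 = -2, c_1 = -3/2


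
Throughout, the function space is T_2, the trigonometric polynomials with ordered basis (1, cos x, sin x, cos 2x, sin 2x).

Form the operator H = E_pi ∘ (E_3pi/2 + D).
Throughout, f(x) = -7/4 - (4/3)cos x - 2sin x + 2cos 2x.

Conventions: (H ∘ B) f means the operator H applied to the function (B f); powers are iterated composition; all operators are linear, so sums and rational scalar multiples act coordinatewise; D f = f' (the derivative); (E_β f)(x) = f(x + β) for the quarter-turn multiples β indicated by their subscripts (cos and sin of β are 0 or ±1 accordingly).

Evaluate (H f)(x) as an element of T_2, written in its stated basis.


E_3pi/2 f = -7/4 + 2cos x - (4/3)sin x - 2cos 2x
D f = -2cos x + (4/3)sin x - 4sin 2x
(E_3pi/2 + D) f = -7/4 - 2cos 2x - 4sin 2x
E_pi (E_3pi/2 + D) f = -7/4 - 2cos 2x - 4sin 2x

g(x) = -7/4 - 2cos 2x - 4sin 2x


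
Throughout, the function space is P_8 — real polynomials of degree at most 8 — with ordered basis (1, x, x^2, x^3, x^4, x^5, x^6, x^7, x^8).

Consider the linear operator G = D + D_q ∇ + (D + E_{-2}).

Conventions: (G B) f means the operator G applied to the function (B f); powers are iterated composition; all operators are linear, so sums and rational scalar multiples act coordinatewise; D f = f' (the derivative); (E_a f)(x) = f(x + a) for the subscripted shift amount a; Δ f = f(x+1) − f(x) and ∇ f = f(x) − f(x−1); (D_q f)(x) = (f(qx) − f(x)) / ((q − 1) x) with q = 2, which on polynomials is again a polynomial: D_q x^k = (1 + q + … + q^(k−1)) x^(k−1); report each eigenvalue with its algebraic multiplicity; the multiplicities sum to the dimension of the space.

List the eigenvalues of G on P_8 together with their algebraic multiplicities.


image of 1: 1
image of x: x
image of x^2: x^2 + 6
image of x^3: x^3 + 21x - 11
image of x^4: x^4 + 52x^2 - 50x + 20
image of x^5: x^5 + 115x^3 - 150x^2 + 110x - 37
image of x^6: x^6 + 246x^4 - 385x^3 + 380x^2 - 237x + 70
image of x^7: x^7 + 525x^5 - 931x^4 + 1085x^3 - 917x^2 + 511x - 135
image of x^8: x^8 + 1128x^6 - 2212x^5 + 2856x^4 - 2842x^3 + 2184x^2 - 1108x + 264
the matrix is upper triangular; its diagonal is (1, 1, 1, 1, 1, 1, 1, 1, 1)
for a triangular matrix the eigenvalues are the diagonal entries, with algebraic multiplicity their repetition count

λ = 1 (multiplicity 9)


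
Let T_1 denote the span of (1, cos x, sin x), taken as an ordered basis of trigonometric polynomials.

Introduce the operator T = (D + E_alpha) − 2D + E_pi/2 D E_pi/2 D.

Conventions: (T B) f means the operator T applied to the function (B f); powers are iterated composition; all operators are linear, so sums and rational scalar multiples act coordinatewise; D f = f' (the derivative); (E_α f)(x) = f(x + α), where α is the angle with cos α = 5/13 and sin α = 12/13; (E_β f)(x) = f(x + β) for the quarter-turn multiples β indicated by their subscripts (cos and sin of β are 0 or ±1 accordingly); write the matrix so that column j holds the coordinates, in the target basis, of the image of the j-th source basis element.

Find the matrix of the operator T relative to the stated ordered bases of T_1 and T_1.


image of 1: 1
image of cos x: (18/13)cos x + (1/13)sin x
image of sin x: -(1/13)cos x + (18/13)sin x
each image's coordinates form column j of the matrix

the matrix is [[1, 0, 0]; [0, 18/13, -1/13]; [0, 1/13, 18/13]] (rows listed top to bottom)


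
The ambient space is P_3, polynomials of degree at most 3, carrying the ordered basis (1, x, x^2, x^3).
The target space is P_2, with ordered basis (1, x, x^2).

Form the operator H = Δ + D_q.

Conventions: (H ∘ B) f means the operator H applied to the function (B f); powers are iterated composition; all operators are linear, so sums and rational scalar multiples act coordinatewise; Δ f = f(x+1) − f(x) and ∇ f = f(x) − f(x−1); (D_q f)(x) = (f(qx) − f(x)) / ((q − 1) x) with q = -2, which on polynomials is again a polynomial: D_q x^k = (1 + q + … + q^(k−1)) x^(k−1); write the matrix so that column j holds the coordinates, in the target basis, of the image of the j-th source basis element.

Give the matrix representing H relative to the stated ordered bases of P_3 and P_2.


image of 1: 0
image of x: 2
image of x^2: x + 1
image of x^3: 6x^2 + 3x + 1
each image's coordinates form column j of the matrix

the matrix is [[0, 2, 1, 1]; [0, 0, 1, 3]; [0, 0, 0, 6]] (rows listed top to bottom)


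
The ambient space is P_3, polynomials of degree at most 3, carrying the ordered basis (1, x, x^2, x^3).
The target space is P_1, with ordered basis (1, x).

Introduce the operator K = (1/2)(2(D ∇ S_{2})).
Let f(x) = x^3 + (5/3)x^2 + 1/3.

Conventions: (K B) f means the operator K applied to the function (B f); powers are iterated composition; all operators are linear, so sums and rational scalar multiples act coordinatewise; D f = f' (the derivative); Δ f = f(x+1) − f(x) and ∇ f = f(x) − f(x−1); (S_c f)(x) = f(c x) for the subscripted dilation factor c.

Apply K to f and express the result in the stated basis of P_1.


the image equals g(x) = 48x - 32/3

S_{2} f = 8x^3 + (20/3)x^2 + 1/3
∇ S_{2} f = 24x^2 - (32/3)x + 4/3
D ∇ S_{2} f = 48x - 32/3
(2(D ∇ S_{2})) f = 96x - 64/3
((1/2)(2(D ∇ S_{2}))) f = 48x - 32/3


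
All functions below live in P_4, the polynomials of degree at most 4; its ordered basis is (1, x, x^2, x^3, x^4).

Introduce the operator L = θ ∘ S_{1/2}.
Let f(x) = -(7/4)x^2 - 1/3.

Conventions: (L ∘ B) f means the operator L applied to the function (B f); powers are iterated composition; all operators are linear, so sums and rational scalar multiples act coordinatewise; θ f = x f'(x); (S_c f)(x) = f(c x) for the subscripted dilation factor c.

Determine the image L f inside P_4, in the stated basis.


the image equals g(x) = -(7/8)x^2

S_{1/2} f = -(7/16)x^2 - 1/3
θ S_{1/2} f = -(7/8)x^2


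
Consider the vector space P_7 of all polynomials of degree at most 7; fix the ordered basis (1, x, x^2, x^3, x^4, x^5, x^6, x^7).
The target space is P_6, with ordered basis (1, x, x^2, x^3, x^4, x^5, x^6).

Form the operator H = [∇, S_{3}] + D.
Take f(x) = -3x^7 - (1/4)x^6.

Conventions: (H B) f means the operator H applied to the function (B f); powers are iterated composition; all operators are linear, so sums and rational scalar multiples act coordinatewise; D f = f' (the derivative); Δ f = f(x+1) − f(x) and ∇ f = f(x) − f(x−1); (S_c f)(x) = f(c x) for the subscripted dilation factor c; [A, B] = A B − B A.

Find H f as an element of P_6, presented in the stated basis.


g(x) = -30639x^6 + (243483/2)x^5 - 218700x^4 + 223290x^3 - 134514x^2 + 44775x - 6376

S_{3} f = -6561x^7 - (729/4)x^6
∇ S_{3} f = -45927x^6 + (273375/2)x^5 - (907605/4)x^4 + 225990x^3 - (540189/4)x^2 + (89667/2)x - 25515/4
∇ f = -21x^6 + (123/2)x^5 - (405/4)x^4 + 100x^3 - (237/4)x^2 + (39/2)x - 11/4
S_{3} ∇ f = -15309x^6 + (29889/2)x^5 - (32805/4)x^4 + 2700x^3 - (2133/4)x^2 + (117/2)x - 11/4
[∇, S_{3}] f = -30618x^6 + 121743x^5 - 218700x^4 + 223290x^3 - 134514x^2 + 44775x - 6376
D f = -21x^6 - (3/2)x^5
([∇, S_{3}] + D) f = -30639x^6 + (243483/2)x^5 - 218700x^4 + 223290x^3 - 134514x^2 + 44775x - 6376


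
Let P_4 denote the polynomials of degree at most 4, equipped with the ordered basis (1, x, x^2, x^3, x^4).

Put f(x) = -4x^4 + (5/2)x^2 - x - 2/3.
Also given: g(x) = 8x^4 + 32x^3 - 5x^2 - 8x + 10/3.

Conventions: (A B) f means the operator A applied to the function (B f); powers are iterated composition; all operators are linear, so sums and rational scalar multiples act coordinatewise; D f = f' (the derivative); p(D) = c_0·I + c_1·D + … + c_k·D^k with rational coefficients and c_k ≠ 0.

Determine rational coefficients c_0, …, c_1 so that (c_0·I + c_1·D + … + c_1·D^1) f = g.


D^0 f = -4x^4 + (5/2)x^2 - x - 2/3
D^1 f = -16x^3 + 5x - 1
matching coefficients of g against c_0 f + c_1 Df + … from the top degree down determines the c_i
solution: c_0 = -2, c_1 = -2

c_0 = -2, c_1 = -2


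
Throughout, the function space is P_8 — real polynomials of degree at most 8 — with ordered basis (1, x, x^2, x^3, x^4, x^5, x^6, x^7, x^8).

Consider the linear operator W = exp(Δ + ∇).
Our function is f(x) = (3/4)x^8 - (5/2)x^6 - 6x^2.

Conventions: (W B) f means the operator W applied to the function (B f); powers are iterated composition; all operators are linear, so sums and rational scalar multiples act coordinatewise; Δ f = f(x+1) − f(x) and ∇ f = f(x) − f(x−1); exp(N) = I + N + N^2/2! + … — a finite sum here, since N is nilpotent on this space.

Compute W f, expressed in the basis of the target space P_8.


order-1 term: 12x^7 + 54x^5 - 16x^3 - 42x
order-2 term: 84x^6 + 690x^4 + 744x^2 + 8
order-3 term: 336x^5 + 2960x^3 + 3168x
order-4 term: 840x^4 + 6120x^2 + 3232
order-5 term: 1344x^3 + 6240x
order-6 term: 1344x^2 + 2528
order-7 term: 768x
order-8 term: 192
the series for exp(Δ + ∇) f terminates at order 8
exp(Δ + ∇) f = (3/4)x^8 + 12x^7 + (163/2)x^6 + 390x^5 + 1530x^4 + 4288x^3 + 8202x^2 + 10134x + 5960

the image equals g(x) = (3/4)x^8 + 12x^7 + (163/2)x^6 + 390x^5 + 1530x^4 + 4288x^3 + 8202x^2 + 10134x + 5960


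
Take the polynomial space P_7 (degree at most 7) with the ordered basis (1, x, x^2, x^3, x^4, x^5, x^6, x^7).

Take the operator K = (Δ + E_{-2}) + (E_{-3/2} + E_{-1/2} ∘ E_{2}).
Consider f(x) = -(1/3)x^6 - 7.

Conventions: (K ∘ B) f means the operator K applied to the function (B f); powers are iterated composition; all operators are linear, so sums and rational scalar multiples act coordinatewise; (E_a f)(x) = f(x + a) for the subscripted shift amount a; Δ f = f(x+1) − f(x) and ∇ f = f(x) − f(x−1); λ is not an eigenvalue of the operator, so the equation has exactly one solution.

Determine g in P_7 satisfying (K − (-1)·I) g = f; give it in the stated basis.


the image equals g(x) = -(1/12)x^6 - (1/8)x^5 + (45/16)x^4 + (275/96)x^3 - (2025/64)x^2 - (2071/128)x + 14375/256

write g with unknown coordinates in the stated basis and equate coefficients in (K − (-1)·I) g = f
solving from the highest basis element down gives g = -(1/12)x^6 - (1/8)x^5 + (45/16)x^4 + (275/96)x^3 - (2025/64)x^2 - (2071/128)x + 14375/256
check: K g = -(1/4)x^6 + (1/8)x^5 - (45/16)x^4 - (275/96)x^3 + (2025/64)x^2 + (2071/128)x - 16167/256
so K g − (-1)·g = -(1/3)x^6 - 7 = f ✓


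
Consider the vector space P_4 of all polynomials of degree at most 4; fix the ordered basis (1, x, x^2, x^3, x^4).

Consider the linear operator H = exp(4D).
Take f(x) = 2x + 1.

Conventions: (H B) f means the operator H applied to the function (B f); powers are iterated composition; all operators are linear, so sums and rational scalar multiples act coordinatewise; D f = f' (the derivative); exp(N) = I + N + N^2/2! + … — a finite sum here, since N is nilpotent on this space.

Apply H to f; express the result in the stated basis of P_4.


the image equals g(x) = 2x + 9

order-1 term: 8
the series for exp(4D) f terminates at order 1
exp(4D) f = 2x + 9


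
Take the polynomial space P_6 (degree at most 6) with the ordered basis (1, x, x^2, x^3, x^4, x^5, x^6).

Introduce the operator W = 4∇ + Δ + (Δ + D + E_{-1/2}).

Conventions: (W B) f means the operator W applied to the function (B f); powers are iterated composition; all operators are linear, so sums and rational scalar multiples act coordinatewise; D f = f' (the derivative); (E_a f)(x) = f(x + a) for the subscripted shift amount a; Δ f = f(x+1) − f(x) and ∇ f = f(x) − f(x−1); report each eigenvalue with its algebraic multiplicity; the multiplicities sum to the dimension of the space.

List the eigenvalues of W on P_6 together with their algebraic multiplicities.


image of 1: 1
image of x: x + 13/2
image of x^2: x^2 + 13x - 7/4
image of x^3: x^3 + (39/2)x^2 - (21/4)x + 47/8
image of x^4: x^4 + 26x^3 - (21/2)x^2 + (47/2)x - 31/16
image of x^5: x^5 + (65/2)x^4 - (35/2)x^3 + (235/4)x^2 - (155/16)x + 191/32
image of x^6: x^6 + 39x^5 - (105/4)x^4 + (235/2)x^3 - (465/16)x^2 + (573/16)x - 127/64
the matrix is upper triangular; its diagonal is (1, 1, 1, 1, 1, 1, 1)
for a triangular matrix the eigenvalues are the diagonal entries, with algebraic multiplicity their repetition count

λ = 1 (multiplicity 7)


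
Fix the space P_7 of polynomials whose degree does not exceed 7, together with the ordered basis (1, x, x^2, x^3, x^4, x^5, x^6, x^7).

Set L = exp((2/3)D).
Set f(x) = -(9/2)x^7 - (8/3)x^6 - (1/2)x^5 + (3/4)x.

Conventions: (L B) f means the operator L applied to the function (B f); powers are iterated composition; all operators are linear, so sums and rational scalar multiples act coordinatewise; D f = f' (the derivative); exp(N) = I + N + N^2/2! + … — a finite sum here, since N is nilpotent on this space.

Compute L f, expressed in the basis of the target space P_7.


order-1 term: -21x^6 - (32/3)x^5 - (5/3)x^4 + 1/2
order-2 term: -42x^5 - (160/9)x^4 - (20/9)x^3
order-3 term: -(140/3)x^4 - (1280/81)x^3 - (40/27)x^2
order-4 term: -(280/9)x^3 - (640/81)x^2 - (40/81)x
order-5 term: -(112/9)x^2 - (512/243)x - 16/243
order-6 term: -(224/81)x - 512/2187
order-7 term: -64/243
the series for exp((2/3)D) f terminates at order 7
exp((2/3)D) f = -(9/2)x^7 - (71/3)x^6 - (319/6)x^5 - (595/9)x^4 - (3980/81)x^3 - (1768/81)x^2 - (4487/972)x - 277/4374

the result is g(x) = -(9/2)x^7 - (71/3)x^6 - (319/6)x^5 - (595/9)x^4 - (3980/81)x^3 - (1768/81)x^2 - (4487/972)x - 277/4374


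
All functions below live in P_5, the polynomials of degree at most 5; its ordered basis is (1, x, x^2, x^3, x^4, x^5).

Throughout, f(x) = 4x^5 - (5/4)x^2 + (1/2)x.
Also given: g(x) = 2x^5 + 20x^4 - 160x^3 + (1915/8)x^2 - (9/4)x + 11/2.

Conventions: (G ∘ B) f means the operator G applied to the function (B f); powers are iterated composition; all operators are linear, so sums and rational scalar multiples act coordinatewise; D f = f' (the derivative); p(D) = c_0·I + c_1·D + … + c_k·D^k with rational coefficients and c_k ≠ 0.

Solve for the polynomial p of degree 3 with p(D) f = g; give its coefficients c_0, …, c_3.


D^0 f = 4x^5 - (5/4)x^2 + (1/2)x
D^1 f = 20x^4 - (5/2)x + 1/2
D^2 f = 80x^3 - 5/2
D^3 f = 240x^2
matching coefficients of g against c_0 f + c_1 Df + … from the top degree down determines the c_i
solution: c_0 = 1/2, c_1 = 1, c_2 = -2, c_3 = 1

p(D) = (1/2)·I + D − 2·D^2 + D^3, i.e. c_0 = 1/2, c_1 = 1, c_2 = -2, c_3 = 1
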